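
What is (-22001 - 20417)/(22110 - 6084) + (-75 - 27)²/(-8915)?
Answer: -272445487/71435895 ≈ -3.8138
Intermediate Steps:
(-22001 - 20417)/(22110 - 6084) + (-75 - 27)²/(-8915) = -42418/16026 + (-102)²*(-1/8915) = -42418*1/16026 + 10404*(-1/8915) = -21209/8013 - 10404/8915 = -272445487/71435895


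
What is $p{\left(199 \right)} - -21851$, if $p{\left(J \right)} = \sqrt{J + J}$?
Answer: $21851 + \sqrt{398} \approx 21871.0$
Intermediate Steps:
$p{\left(J \right)} = \sqrt{2} \sqrt{J}$ ($p{\left(J \right)} = \sqrt{2 J} = \sqrt{2} \sqrt{J}$)
$p{\left(199 \right)} - -21851 = \sqrt{2} \sqrt{199} - -21851 = \sqrt{398} + 21851 = 21851 + \sqrt{398}$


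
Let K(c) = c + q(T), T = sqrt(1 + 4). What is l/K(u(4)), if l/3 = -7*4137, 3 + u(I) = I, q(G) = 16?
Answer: -86877/17 ≈ -5110.4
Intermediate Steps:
T = sqrt(5) ≈ 2.2361
u(I) = -3 + I
K(c) = 16 + c (K(c) = c + 16 = 16 + c)
l = -86877 (l = 3*(-7*4137) = 3*(-28959) = -86877)
l/K(u(4)) = -86877/(16 + (-3 + 4)) = -86877/(16 + 1) = -86877/17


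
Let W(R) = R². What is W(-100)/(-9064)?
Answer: -1250/1133 ≈ -1.1033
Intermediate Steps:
W(-100)/(-9064) = (-100)²/(-9064) = 10000*(-1/9064) = -1250/1133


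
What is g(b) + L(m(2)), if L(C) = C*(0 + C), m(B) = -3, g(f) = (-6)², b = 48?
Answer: 45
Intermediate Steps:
g(f) = 36
L(C) = C² (L(C) = C*C = C²)
g(b) + L(m(2)) = 36 + (-3)² = 36 + 9 = 45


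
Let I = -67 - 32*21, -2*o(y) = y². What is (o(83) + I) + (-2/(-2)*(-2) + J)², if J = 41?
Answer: -5325/2 ≈ -2662.5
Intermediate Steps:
o(y) = -y²/2
I = -739 (I = -67 - 672 = -739)
(o(83) + I) + (-2/(-2)*(-2) + J)² = (-½*83² - 739) + (-2/(-2)*(-2) + 41)² = (-½*6889 - 739) + (-2*(-1)/2*(-2) + 41)² = (-6889/2 - 739) + (-2*(-½)*(-2) + 41)² = -8367/2 + (1*(-2) + 41)² = -8367/2 + (-2 + 41)² = -8367/2 + 39² = -8367/2 + 1521 = -5325/2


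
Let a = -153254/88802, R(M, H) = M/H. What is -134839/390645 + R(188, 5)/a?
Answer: -132501077021/5986790883 ≈ -22.132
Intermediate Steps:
a = -76627/44401 (a = -153254*1/88802 = -76627/44401 ≈ -1.7258)
-134839/390645 + R(188, 5)/a = -134839/390645 + (188/5)/(-76627/44401) = -134839*1/390645 + (188*(⅕))*(-44401/76627) = -134839/390645 + (188/5)*(-44401/76627) = -134839/390645 - 8347388/383135 = -132501077021/5986790883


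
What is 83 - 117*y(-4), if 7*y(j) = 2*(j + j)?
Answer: 2453/7 ≈ 350.43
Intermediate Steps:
y(j) = 4*j/7 (y(j) = (2*(j + j))/7 = (2*(2*j))/7 = (4*j)/7 = 4*j/7)
83 - 117*y(-4) = 83 - 468*(-4)/7 = 83 - 117*(-16/7) = 83 + 1872/7 = 2453/7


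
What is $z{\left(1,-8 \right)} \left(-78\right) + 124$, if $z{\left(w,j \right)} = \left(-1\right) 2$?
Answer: $280$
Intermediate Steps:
$z{\left(w,j \right)} = -2$
$z{\left(1,-8 \right)} \left(-78\right) + 124 = \left(-2\right) \left(-78\right) + 124 = 156 + 124 = 280$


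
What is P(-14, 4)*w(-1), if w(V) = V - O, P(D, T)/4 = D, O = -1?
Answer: 0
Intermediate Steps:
P(D, T) = 4*D
w(V) = 1 + V (w(V) = V - 1*(-1) = V + 1 = 1 + V)
P(-14, 4)*w(-1) = (4*(-14))*(1 - 1) = -56*0 = 0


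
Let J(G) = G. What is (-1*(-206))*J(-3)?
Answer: -618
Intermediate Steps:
(-1*(-206))*J(-3) = -1*(-206)*(-3) = 206*(-3) = -618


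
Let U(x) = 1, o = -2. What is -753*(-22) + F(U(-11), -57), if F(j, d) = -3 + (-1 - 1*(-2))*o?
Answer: 16561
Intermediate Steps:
F(j, d) = -5 (F(j, d) = -3 + (-1 - 1*(-2))*(-2) = -3 + (-1 + 2)*(-2) = -3 + 1*(-2) = -3 - 2 = -5)
-753*(-22) + F(U(-11), -57) = -753*(-22) - 5 = 16566 - 5 = 16561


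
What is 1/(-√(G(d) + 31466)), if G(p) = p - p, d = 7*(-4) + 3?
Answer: -√31466/31466 ≈ -0.0056374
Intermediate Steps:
d = -25 (d = -28 + 3 = -25)
G(p) = 0
1/(-√(G(d) + 31466)) = 1/(-√(0 + 31466)) = 1/(-√31466) = -√31466/31466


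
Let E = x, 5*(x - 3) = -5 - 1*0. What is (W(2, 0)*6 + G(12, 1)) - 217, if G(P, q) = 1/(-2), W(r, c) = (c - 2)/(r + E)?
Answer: -441/2 ≈ -220.50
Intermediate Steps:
x = 2 (x = 3 + (-5 - 1*0)/5 = 3 + (-5 + 0)/5 = 3 + (1/5)*(-5) = 3 - 1 = 2)
E = 2
W(r, c) = (-2 + c)/(2 + r) (W(r, c) = (c - 2)/(r + 2) = (-2 + c)/(2 + r))
G(P, q) = -1/2
(W(2, 0)*6 + G(12, 1)) - 217 = (((-2 + 0)/(2 + 2))*6 - 1/2) - 217 = ((-2/4)*6 - 1/2) - 217 = (((1/4)*(-2))*6 - 1/2) - 217 = (-1/2*6 - 1/2) - 217 = (-3 - 1/2) - 217 = -7/2 - 217 = -441/2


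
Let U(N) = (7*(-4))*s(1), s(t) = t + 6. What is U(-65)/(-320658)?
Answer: 98/160329 ≈ 0.00061124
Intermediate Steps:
s(t) = 6 + t
U(N) = -196 (U(N) = (7*(-4))*(6 + 1) = -28*7 = -196)
U(-65)/(-320658) = -196/(-320658) = -196*(-1/320658) = 98/160329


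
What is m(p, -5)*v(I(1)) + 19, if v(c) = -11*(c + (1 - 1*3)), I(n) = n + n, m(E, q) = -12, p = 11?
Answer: 19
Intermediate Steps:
I(n) = 2*n
v(c) = 22 - 11*c (v(c) = -11*(c + (1 - 3)) = -11*(c - 2) = -11*(-2 + c) = 22 - 11*c)
m(p, -5)*v(I(1)) + 19 = -12*(22 - 22) + 19 = -12*0 + 19 = 0 + 19 = 19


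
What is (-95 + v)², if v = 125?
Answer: 900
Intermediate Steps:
(-95 + v)² = (-95 + 125)² = 30² = 900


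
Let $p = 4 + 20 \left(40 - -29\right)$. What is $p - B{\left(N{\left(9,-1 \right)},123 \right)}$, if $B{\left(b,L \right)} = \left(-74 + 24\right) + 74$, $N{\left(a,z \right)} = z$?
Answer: $1360$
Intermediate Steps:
$p = 1384$ ($p = 4 + 20 \left(40 + 29\right) = 4 + 20 \cdot 69 = 4 + 1380 = 1384$)
$B{\left(b,L \right)} = 24$ ($B{\left(b,L \right)} = -50 + 74 = 24$)
$p - B{\left(N{\left(9,-1 \right)},123 \right)} = 1384 - 24 = 1360$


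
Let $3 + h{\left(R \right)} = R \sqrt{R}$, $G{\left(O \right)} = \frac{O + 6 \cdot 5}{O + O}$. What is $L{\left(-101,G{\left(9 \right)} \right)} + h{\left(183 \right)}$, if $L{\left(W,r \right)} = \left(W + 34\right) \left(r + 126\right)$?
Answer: $- \frac{51541}{6} + 183 \sqrt{183} \approx -6114.6$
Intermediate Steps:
$G{\left(O \right)} = \frac{30 + O}{2 O}$ ($G{\left(O \right)} = \frac{O + 30}{2 O} = \left(30 + O\right) \frac{1}{2 O} = \frac{30 + O}{2 O}$)
$L{\left(W,r \right)} = \left(34 + W\right) \left(126 + r\right)$
$h{\left(R \right)} = -3 + R^{\frac{3}{2}}$ ($h{\left(R \right)} = -3 + R \sqrt{R} = -3 + R^{\frac{3}{2}}$)
$L{\left(-101,G{\left(9 \right)} \right)} + h{\left(183 \right)} = \left(4284 + 34 \frac{30 + 9}{2 \cdot 9} + 126 \left(-101\right) - 101 \frac{30 + 9}{2 \cdot 9}\right) - \left(3 - 183^{\frac{3}{2}}\right) = \left(4284 + 34 \cdot \frac{1}{2} \cdot \frac{1}{9} \cdot 39 - 12726 - 101 \cdot \frac{1}{2} \cdot \frac{1}{9} \cdot 39\right) - \left(3 - 183 \sqrt{183}\right) = \left(4284 + 34 \cdot \frac{13}{6} - 12726 - \frac{1313}{6}\right) - \left(3 - 183 \sqrt{183}\right) = \left(4284 + \frac{221}{3} - 12726 - \frac{1313}{6}\right) - \left(3 - 183 \sqrt{183}\right) = - \frac{51523}{6} - \left(3 - 183 \sqrt{183}\right) = - \frac{51541}{6} + 183 \sqrt{183}$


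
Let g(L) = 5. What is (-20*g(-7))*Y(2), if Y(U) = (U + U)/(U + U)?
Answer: -100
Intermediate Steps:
Y(U) = 1 (Y(U) = (2*U)/((2*U)) = (2*U)*(1/(2*U)) = 1)
(-20*g(-7))*Y(2) = -20*5*1 = -100*1 = -100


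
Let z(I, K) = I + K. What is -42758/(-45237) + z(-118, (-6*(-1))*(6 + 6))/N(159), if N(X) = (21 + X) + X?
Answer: 1379340/1703927 ≈ 0.80951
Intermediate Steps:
N(X) = 21 + 2*X
-42758/(-45237) + z(-118, (-6*(-1))*(6 + 6))/N(159) = -42758/(-45237) + (-118 + (-6*(-1))*(6 + 6))/(21 + 2*159) = -42758*(-1/45237) + (-118 + 6*12)/(21 + 318) = 42758/45237 + (-118 + 72)/339 = 42758/45237 - 46*1/339 = 42758/45237 - 46/339 = 1379340/1703927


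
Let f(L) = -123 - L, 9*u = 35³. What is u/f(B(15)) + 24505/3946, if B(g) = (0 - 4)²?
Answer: -138528995/4936446 ≈ -28.063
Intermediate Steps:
B(g) = 16 (B(g) = (-4)² = 16)
u = 42875/9 (u = (⅑)*35³ = (⅑)*42875 = 42875/9 ≈ 4763.9)
u/f(B(15)) + 24505/3946 = 42875/(9*(-123 - 1*16)) + 24505/3946 = 42875/(9*(-123 - 16)) + 24505*(1/3946) = (42875/9)/(-139) + 24505/3946 = (42875/9)*(-1/139) + 24505/3946 = -42875/1251 + 24505/3946 = -138528995/4936446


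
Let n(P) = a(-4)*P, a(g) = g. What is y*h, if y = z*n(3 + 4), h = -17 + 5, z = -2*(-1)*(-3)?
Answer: -2016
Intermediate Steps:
z = -6 (z = 2*(-3) = -6)
n(P) = -4*P
h = -12
y = 168 (y = -(-24)*(3 + 4) = -(-24)*7 = -6*(-28) = 168)
y*h = 168*(-12) = -2016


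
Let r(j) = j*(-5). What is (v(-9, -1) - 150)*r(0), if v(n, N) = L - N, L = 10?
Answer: 0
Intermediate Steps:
r(j) = -5*j
v(n, N) = 10 - N
(v(-9, -1) - 150)*r(0) = ((10 - 1*(-1)) - 150)*(-5*0) = ((10 + 1) - 150)*0 = (11 - 150)*0 = -139*0 = 0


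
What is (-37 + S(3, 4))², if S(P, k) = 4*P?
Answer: 625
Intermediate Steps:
(-37 + S(3, 4))² = (-37 + 4*3)² = (-37 + 12)² = (-25)² = 625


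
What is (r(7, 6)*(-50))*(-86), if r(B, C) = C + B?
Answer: 55900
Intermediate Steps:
r(B, C) = B + C
(r(7, 6)*(-50))*(-86) = ((7 + 6)*(-50))*(-86) = (13*(-50))*(-86) = -650*(-86) = 55900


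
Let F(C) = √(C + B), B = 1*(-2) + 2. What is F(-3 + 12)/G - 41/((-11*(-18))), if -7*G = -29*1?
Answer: 2969/5742 ≈ 0.51707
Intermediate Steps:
G = 29/7 (G = -(-29)/7 = -⅐*(-29) = 29/7 ≈ 4.1429)
B = 0 (B = -2 + 2 = 0)
F(C) = √C (F(C) = √(C + 0) = √C)
F(-3 + 12)/G - 41/((-11*(-18))) = √(-3 + 12)/(29/7) - 41/((-11*(-18))) = √9*(7/29) - 41/198 = 3*(7/29) - 41*1/198 = 21/29 - 41/198 = 2969/5742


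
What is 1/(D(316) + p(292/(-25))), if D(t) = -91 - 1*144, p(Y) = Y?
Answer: -25/6167 ≈ -0.0040538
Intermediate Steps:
D(t) = -235 (D(t) = -91 - 144 = -235)
1/(D(316) + p(292/(-25))) = 1/(-235 + 292/(-25)) = 1/(-235 + 292*(-1/25)) = 1/(-235 - 292/25) = 1/(-6167/25) = -25/6167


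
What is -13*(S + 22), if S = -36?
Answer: 182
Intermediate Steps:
-13*(S + 22) = -13*(-36 + 22) = -13*(-14) = 182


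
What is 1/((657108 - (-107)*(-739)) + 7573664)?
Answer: 1/8151699 ≈ 1.2267e-7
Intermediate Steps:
1/((657108 - (-107)*(-739)) + 7573664) = 1/((657108 - 1*79073) + 7573664) = 1/((657108 - 79073) + 7573664) = 1/(578035 + 7573664) = 1/8151699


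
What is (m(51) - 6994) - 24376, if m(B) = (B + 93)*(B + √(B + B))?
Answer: -24026 + 144*√102 ≈ -22572.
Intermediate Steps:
m(B) = (93 + B)*(B + √2*√B) (m(B) = (93 + B)*(B + √(2*B)) = (93 + B)*(B + √2*√B))
(m(51) - 6994) - 24376 = ((51² + 93*51 + √2*51^(3/2) + 93*√2*√51) - 6994) - 24376 = ((2601 + 4743 + √2*(51*√51) + 93*√102) - 6994) - 24376 = ((2601 + 4743 + 51*√102 + 93*√102) - 6994) - 24376 = ((7344 + 144*√102) - 6994) - 24376 = (350 + 144*√102) - 24376 = -24026 + 144*√102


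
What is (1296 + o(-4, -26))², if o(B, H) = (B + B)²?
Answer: 1849600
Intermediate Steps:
o(B, H) = 4*B² (o(B, H) = (2*B)² = 4*B²)
(1296 + o(-4, -26))² = (1296 + 4*(-4)²)² = (1296 + 4*16)² = (1296 + 64)² = 1360² = 1849600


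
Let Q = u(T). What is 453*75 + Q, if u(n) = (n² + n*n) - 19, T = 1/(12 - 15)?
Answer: 305606/9 ≈ 33956.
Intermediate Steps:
T = -⅓ (T = 1/(-3) = -⅓ ≈ -0.33333)
u(n) = -19 + 2*n² (u(n) = (n² + n²) - 19 = 2*n² - 19 = -19 + 2*n²)
Q = -169/9 (Q = -19 + 2*(-⅓)² = -19 + 2*(⅑) = -19 + 2/9 = -169/9 ≈ -18.778)
453*75 + Q = 453*75 - 169/9 = 33975 - 169/9 = 305606/9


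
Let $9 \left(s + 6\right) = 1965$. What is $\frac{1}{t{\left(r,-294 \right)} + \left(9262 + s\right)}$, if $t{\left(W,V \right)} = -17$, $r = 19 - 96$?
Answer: $\frac{3}{28372} \approx 0.00010574$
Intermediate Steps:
$r = -77$ ($r = 19 - 96 = -77$)
$s = \frac{637}{3}$ ($s = -6 + \frac{1}{9} \cdot 1965 = -6 + \frac{655}{3} = \frac{637}{3} \approx 212.33$)
$\frac{1}{t{\left(r,-294 \right)} + \left(9262 + s\right)} = \frac{1}{-17 + \left(9262 + \frac{637}{3}\right)} = \frac{1}{-17 + \frac{28423}{3}} = \frac{1}{\frac{28372}{3}} = \frac{3}{28372}$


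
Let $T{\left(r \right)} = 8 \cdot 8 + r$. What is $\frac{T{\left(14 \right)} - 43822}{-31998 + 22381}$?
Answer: $\frac{43744}{9617} \approx 4.5486$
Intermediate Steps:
$T{\left(r \right)} = 64 + r$
$\frac{T{\left(14 \right)} - 43822}{-31998 + 22381} = \frac{\left(64 + 14\right) - 43822}{-31998 + 22381} = \frac{78 - 43822}{-9617} = \left(-43744\right) \left(- \frac{1}{9617}\right) = \frac{43744}{9617}$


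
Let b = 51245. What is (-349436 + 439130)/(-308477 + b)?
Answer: -14949/42872 ≈ -0.34869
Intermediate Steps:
(-349436 + 439130)/(-308477 + b) = (-349436 + 439130)/(-308477 + 51245) = 89694/(-257232) = 89694*(-1/257232) = -14949/42872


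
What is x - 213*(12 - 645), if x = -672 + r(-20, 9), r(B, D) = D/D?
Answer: 134158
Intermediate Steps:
r(B, D) = 1
x = -671 (x = -672 + 1 = -671)
x - 213*(12 - 645) = -671 - 213*(12 - 645) = -671 - 213*(-633) = -671 + 134829 = 134158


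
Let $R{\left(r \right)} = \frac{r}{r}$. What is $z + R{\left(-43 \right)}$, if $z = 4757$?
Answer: $4758$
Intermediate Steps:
$R{\left(r \right)} = 1$
$z + R{\left(-43 \right)} = 4757 + 1 = 4758$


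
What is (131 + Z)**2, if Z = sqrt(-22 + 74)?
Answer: 17213 + 524*sqrt(13) ≈ 19102.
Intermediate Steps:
Z = 2*sqrt(13) (Z = sqrt(52) = 2*sqrt(13) ≈ 7.2111)
(131 + Z)**2 = (131 + 2*sqrt(13))**2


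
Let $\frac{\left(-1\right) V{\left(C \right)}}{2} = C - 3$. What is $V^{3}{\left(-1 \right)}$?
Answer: $512$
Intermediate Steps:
$V{\left(C \right)} = 6 - 2 C$ ($V{\left(C \right)} = - 2 \left(C - 3\right) = - 2 \left(-3 + C\right) = 6 - 2 C$)
$V^{3}{\left(-1 \right)} = \left(6 - -2\right)^{3} = \left(6 + 2\right)^{3} = 8^{3} = 512$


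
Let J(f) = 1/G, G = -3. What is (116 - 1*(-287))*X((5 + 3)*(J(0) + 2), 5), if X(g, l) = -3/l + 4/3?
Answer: 4433/15 ≈ 295.53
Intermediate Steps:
J(f) = -⅓ (J(f) = 1/(-3) = -⅓)
X(g, l) = 4/3 - 3/l (X(g, l) = -3/l + 4*(⅓) = -3/l + 4/3 = 4/3 - 3/l)
(116 - 1*(-287))*X((5 + 3)*(J(0) + 2), 5) = (116 - 1*(-287))*(4/3 - 3/5) = (116 + 287)*(4/3 - 3*⅕) = 403*(4/3 - ⅗) = 403*(11/15) = 4433/15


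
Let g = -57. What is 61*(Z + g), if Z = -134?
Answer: -11651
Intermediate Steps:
61*(Z + g) = 61*(-134 - 57) = 61*(-191) = -11651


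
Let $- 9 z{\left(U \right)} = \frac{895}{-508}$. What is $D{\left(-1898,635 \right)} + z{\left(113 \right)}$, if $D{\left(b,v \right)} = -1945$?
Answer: $- \frac{8891645}{4572} \approx -1944.8$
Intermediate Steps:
$z{\left(U \right)} = \frac{895}{4572}$ ($z{\left(U \right)} = - \frac{895 \frac{1}{-508}}{9} = - \frac{895 \left(- \frac{1}{508}\right)}{9} = \left(- \frac{1}{9}\right) \left(- \frac{895}{508}\right) = \frac{895}{4572}$)
$D{\left(-1898,635 \right)} + z{\left(113 \right)} = -1945 + \frac{895}{4572} = - \frac{8891645}{4572}$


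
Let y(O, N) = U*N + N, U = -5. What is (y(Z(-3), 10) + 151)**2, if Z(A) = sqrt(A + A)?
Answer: 12321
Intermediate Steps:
Z(A) = sqrt(2)*sqrt(A) (Z(A) = sqrt(2*A) = sqrt(2)*sqrt(A))
y(O, N) = -4*N (y(O, N) = -5*N + N = -4*N)
(y(Z(-3), 10) + 151)**2 = (-4*10 + 151)**2 = (-40 + 151)**2 = 111**2 = 12321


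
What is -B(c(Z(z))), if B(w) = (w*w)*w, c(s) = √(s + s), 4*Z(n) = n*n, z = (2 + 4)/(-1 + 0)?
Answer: -54*√2 ≈ -76.368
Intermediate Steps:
z = -6 (z = 6/(-1) = 6*(-1) = -6)
Z(n) = n²/4 (Z(n) = (n*n)/4 = n²/4)
c(s) = √2*√s (c(s) = √(2*s) = √2*√s)
B(w) = w³ (B(w) = w²*w = w³)
-B(c(Z(z))) = -(√2*√((¼)*(-6)²))³ = -(√2*√((¼)*36))³ = -(√2*√9)³ = -(√2*3)³ = -(3*√2)³ = -54*√2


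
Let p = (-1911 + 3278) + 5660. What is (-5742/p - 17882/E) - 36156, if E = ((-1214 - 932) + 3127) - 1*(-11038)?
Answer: -3053840509940/84457513 ≈ -36158.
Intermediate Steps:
E = 12019 (E = (-2146 + 3127) + 11038 = 981 + 11038 = 12019)
p = 7027 (p = 1367 + 5660 = 7027)
(-5742/p - 17882/E) - 36156 = (-5742/7027 - 17882/12019) - 36156 = -194669912/84457513 - 36156 = -3053840509940/84457513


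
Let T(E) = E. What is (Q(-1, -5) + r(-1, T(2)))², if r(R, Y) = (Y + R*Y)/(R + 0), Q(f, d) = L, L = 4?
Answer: 16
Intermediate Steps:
Q(f, d) = 4
r(R, Y) = (Y + R*Y)/R
(Q(-1, -5) + r(-1, T(2)))² = (4 + (2 + 2/(-1)))² = (4 + (2 + 2*(-1)))² = (4 + (2 - 2))² = (4 + 0)² = 4² = 16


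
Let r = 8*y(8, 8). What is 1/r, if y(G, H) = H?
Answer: 1/64 ≈ 0.015625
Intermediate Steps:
r = 64 (r = 8*8 = 64)
1/r = 1/64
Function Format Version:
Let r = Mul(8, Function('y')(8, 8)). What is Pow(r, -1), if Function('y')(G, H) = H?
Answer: Rational(1, 64) ≈ 0.015625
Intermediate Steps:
r = 64 (r = Mul(8, 8) = 64)
Pow(r, -1) = Pow(64, -1) = Rational(1, 64)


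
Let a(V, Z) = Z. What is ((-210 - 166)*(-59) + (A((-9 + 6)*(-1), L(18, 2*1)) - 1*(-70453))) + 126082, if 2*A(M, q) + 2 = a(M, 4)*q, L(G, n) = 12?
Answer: 218742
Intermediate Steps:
A(M, q) = -1 + 2*q (A(M, q) = -1 + (4*q)/2 = -1 + 2*q)
((-210 - 166)*(-59) + (A((-9 + 6)*(-1), L(18, 2*1)) - 1*(-70453))) + 126082 = ((-210 - 166)*(-59) + ((-1 + 2*12) - 1*(-70453))) + 126082 = (-376*(-59) + ((-1 + 24) + 70453)) + 126082 = (22184 + (23 + 70453)) + 126082 = (22184 + 70476) + 126082 = 92660 + 126082 = 218742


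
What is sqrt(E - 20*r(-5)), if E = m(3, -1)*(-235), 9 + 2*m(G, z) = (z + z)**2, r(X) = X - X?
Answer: 5*sqrt(94)/2 ≈ 24.238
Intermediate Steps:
r(X) = 0
m(G, z) = -9/2 + 2*z**2 (m(G, z) = -9/2 + (z + z)**2/2 = -9/2 + (2*z)**2/2 = -9/2 + (4*z**2)/2 = -9/2 + 2*z**2)
E = 1175/2 (E = (-9/2 + 2*(-1)**2)*(-235) = (-9/2 + 2*1)*(-235) = (-9/2 + 2)*(-235) = -5/2*(-235) = 1175/2 ≈ 587.50)
sqrt(E - 20*r(-5)) = sqrt(1175/2 - 20*0) = sqrt(1175/2 + 0) = sqrt(1175/2) = 5*sqrt(94)/2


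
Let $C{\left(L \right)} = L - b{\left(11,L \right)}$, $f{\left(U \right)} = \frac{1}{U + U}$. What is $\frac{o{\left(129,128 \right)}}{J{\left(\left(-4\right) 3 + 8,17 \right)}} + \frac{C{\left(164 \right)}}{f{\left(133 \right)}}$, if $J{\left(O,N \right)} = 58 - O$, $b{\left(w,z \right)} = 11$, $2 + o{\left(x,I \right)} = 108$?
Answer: $\frac{1261691}{31} \approx 40700.0$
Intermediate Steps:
$o{\left(x,I \right)} = 106$ ($o{\left(x,I \right)} = -2 + 108 = 106$)
$f{\left(U \right)} = \frac{1}{2 U}$
$C{\left(L \right)} = -11 + L$ ($C{\left(L \right)} = L - 11 = -11 + L$)
$\frac{o{\left(129,128 \right)}}{J{\left(\left(-4\right) 3 + 8,17 \right)}} + \frac{C{\left(164 \right)}}{f{\left(133 \right)}} = \frac{106}{58 - \left(\left(-4\right) 3 + 8\right)} + \frac{-11 + 164}{\frac{1}{2} \cdot \frac{1}{133}} = \frac{106}{58 - \left(-12 + 8\right)} + \frac{153}{\frac{1}{2} \cdot \frac{1}{133}} = \frac{106}{58 - -4} + 153 \frac{1}{\frac{1}{266}} = \frac{106}{58 + 4} + 153 \cdot 266 = \frac{106}{62} + 40698 = 106 \cdot \frac{1}{62} + 40698 = \frac{53}{31} + 40698 = \frac{1261691}{31}$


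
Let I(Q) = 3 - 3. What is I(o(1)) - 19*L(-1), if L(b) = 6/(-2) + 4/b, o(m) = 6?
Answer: 133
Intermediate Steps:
I(Q) = 0
L(b) = -3 + 4/b (L(b) = 6*(-½) + 4/b = -3 + 4/b)
I(o(1)) - 19*L(-1) = 0 - 19*(-3 + 4/(-1)) = 0 - 19*(-3 + 4*(-1)) = 0 - 19*(-3 - 4) = 0 - 19*(-7) = 0 + 133 = 133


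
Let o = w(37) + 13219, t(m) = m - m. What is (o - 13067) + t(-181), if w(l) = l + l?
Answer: 226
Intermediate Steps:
w(l) = 2*l
t(m) = 0
o = 13293 (o = 2*37 + 13219 = 74 + 13219 = 13293)
(o - 13067) + t(-181) = (13293 - 13067) + 0 = 226 + 0 = 226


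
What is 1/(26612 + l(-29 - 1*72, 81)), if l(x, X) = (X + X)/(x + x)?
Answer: 101/2687731 ≈ 3.7578e-5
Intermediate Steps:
l(x, X) = X/x (l(x, X) = (2*X)/((2*x)) = (2*X)*(1/(2*x)) = X/x)
1/(26612 + l(-29 - 1*72, 81)) = 1/(26612 + 81/(-29 - 1*72)) = 1/(26612 + 81/(-29 - 72)) = 1/(26612 + 81/(-101)) = 1/(26612 + 81*(-1/101)) = 1/(26612 - 81/101) = 1/(2687731/101) = 101/2687731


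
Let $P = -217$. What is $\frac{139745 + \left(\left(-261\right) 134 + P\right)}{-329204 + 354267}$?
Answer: $\frac{104554}{25063} \approx 4.1716$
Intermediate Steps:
$\frac{139745 + \left(\left(-261\right) 134 + P\right)}{-329204 + 354267} = \frac{139745 - 35191}{-329204 + 354267} = \frac{139745 - 35191}{25063} = \left(139745 - 35191\right) \frac{1}{25063} = 104554 \cdot \frac{1}{25063} = \frac{104554}{25063}$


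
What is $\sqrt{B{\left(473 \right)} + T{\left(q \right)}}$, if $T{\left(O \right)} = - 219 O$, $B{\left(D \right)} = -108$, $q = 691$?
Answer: $i \sqrt{151437} \approx 389.15 i$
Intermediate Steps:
$\sqrt{B{\left(473 \right)} + T{\left(q \right)}} = \sqrt{-108 - 151329} = \sqrt{-151437} = i \sqrt{151437}$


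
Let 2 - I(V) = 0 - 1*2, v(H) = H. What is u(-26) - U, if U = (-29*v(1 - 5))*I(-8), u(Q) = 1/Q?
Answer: -12065/26 ≈ -464.04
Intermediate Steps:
I(V) = 4 (I(V) = 2 - (0 - 1*2) = 2 - (0 - 2) = 2 - 1*(-2) = 2 + 2 = 4)
U = 464 (U = -29*(1 - 5)*4 = -29*(-4)*4 = 116*4 = 464)
u(-26) - U = 1/(-26) - 1*464 = -1/26 - 464 = -12065/26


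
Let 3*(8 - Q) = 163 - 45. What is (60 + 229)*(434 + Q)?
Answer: 349112/3 ≈ 1.1637e+5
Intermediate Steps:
Q = -94/3 (Q = 8 - (163 - 45)/3 = 8 - ⅓*118 = 8 - 118/3 = -94/3 ≈ -31.333)
(60 + 229)*(434 + Q) = (60 + 229)*(434 - 94/3) = 289*(1208/3) = 349112/3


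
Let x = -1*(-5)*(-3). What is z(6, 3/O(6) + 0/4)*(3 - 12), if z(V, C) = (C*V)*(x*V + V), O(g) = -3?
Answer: -4536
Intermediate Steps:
x = -15 (x = 5*(-3) = -15)
z(V, C) = -14*C*V**2 (z(V, C) = (C*V)*(-15*V + V) = (C*V)*(-14*V) = -14*C*V**2)
z(6, 3/O(6) + 0/4)*(3 - 12) = (-14*(3/(-3) + 0/4)*6**2)*(3 - 12) = -14*(3*(-1/3) + 0*(1/4))*36*(-9) = -14*(-1 + 0)*36*(-9) = -14*(-1)*36*(-9) = 504*(-9) = -4536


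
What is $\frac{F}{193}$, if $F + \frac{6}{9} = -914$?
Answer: $- \frac{2744}{579} \approx -4.7392$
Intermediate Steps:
$F = - \frac{2744}{3}$ ($F = - \frac{2}{3} - 914 = - \frac{2744}{3} \approx -914.67$)
$\frac{F}{193} = - \frac{2744}{3 \cdot 193} = \left(- \frac{2744}{3}\right) \frac{1}{193} = - \frac{2744}{579}$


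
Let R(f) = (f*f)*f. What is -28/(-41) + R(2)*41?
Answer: 13476/41 ≈ 328.68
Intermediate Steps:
R(f) = f³ (R(f) = f²*f = f³)
-28/(-41) + R(2)*41 = -28/(-41) + 2³*41 = -28*(-1/41) + 8*41 = 28/41 + 328 = 13476/41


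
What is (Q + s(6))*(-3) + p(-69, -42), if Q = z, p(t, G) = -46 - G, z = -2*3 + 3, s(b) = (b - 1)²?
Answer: -70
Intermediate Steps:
s(b) = (-1 + b)²
z = -3 (z = -6 + 3 = -3)
Q = -3
(Q + s(6))*(-3) + p(-69, -42) = (-3 + (-1 + 6)²)*(-3) + (-46 - 1*(-42)) = (-3 + 5²)*(-3) + (-46 + 42) = (-3 + 25)*(-3) - 4 = 22*(-3) - 4 = -66 - 4 = -70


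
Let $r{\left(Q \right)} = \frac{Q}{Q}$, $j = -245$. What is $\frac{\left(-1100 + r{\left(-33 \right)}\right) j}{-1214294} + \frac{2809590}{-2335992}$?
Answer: $- \frac{336720483785}{236381755804} \approx -1.4245$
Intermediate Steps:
$r{\left(Q \right)} = 1$
$\frac{\left(-1100 + r{\left(-33 \right)}\right) j}{-1214294} + \frac{2809590}{-2335992} = \frac{\left(-1100 + 1\right) \left(-245\right)}{-1214294} + \frac{2809590}{-2335992} = \left(-1099\right) \left(-245\right) \left(- \frac{1}{1214294}\right) + 2809590 \left(- \frac{1}{2335992}\right) = 269255 \left(- \frac{1}{1214294}\right) - \frac{468265}{389332} = - \frac{269255}{1214294} - \frac{468265}{389332} = - \frac{336720483785}{236381755804}$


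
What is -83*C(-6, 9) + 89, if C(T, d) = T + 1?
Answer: 504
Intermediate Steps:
C(T, d) = 1 + T
-83*C(-6, 9) + 89 = -83*(1 - 6) + 89 = -83*(-5) + 89 = 415 + 89 = 504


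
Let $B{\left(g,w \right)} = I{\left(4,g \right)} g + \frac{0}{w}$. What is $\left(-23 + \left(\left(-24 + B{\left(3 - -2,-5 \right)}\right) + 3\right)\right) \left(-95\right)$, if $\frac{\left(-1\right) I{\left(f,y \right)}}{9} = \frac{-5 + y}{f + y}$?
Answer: $4180$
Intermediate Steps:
$I{\left(f,y \right)} = - \frac{9 \left(-5 + y\right)}{f + y}$ ($I{\left(f,y \right)} = - 9 \frac{-5 + y}{f + y} = - \frac{9 \left(-5 + y\right)}{f + y}$)
$B{\left(g,w \right)} = \frac{9 g \left(5 - g\right)}{4 + g}$ ($B{\left(g,w \right)} = \frac{9 \left(5 - g\right)}{4 + g} g + \frac{0}{w} = \frac{9 g \left(5 - g\right)}{4 + g} + 0 = \frac{9 g \left(5 - g\right)}{4 + g}$)
$\left(-23 + \left(\left(-24 + B{\left(3 - -2,-5 \right)}\right) + 3\right)\right) \left(-95\right) = \left(-23 + \left(\left(-24 + \frac{9 \left(3 - -2\right) \left(5 - \left(3 - -2\right)\right)}{4 + \left(3 - -2\right)}\right) + 3\right)\right) \left(-95\right) = \left(-23 + \left(\left(-24 + \frac{9 \left(3 + 2\right) \left(5 - \left(3 + 2\right)\right)}{4 + \left(3 + 2\right)}\right) + 3\right)\right) \left(-95\right) = \left(-23 + \left(\left(-24 + 9 \cdot 5 \frac{1}{4 + 5} \left(5 - 5\right)\right) + 3\right)\right) \left(-95\right) = \left(-23 + \left(\left(-24 + 9 \cdot 5 \cdot \frac{1}{9} \left(5 - 5\right)\right) + 3\right)\right) \left(-95\right) = \left(-23 + \left(\left(-24 + 9 \cdot 5 \cdot \frac{1}{9} \cdot 0\right) + 3\right)\right) \left(-95\right) = \left(-23 + \left(\left(-24 + 0\right) + 3\right)\right) \left(-95\right) = \left(-23 + \left(-24 + 3\right)\right) \left(-95\right) = \left(-23 - 21\right) \left(-95\right) = \left(-44\right) \left(-95\right) = 4180$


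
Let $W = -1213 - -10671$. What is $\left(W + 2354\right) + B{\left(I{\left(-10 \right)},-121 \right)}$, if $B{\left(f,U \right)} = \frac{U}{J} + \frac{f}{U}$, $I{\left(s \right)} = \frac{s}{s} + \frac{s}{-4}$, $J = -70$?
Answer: $\frac{50031018}{4235} \approx 11814.0$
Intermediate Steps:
$W = 9458$ ($W = -1213 + 10671 = 9458$)
$I{\left(s \right)} = 1 - \frac{s}{4}$ ($I{\left(s \right)} = 1 + s \left(- \frac{1}{4}\right) = 1 - \frac{s}{4}$)
$B{\left(f,U \right)} = - \frac{U}{70} + \frac{f}{U}$ ($B{\left(f,U \right)} = \frac{U}{-70} + \frac{f}{U} = U \left(- \frac{1}{70}\right) + \frac{f}{U} = - \frac{U}{70} + \frac{f}{U}$)
$\left(W + 2354\right) + B{\left(I{\left(-10 \right)},-121 \right)} = \left(9458 + 2354\right) + \left(\left(- \frac{1}{70}\right) \left(-121\right) + \frac{1 - - \frac{5}{2}}{-121}\right) = 11812 + \left(\frac{121}{70} + \left(1 + \frac{5}{2}\right) \left(- \frac{1}{121}\right)\right) = 11812 + \left(\frac{121}{70} + \frac{7}{2} \left(- \frac{1}{121}\right)\right) = 11812 + \left(\frac{121}{70} - \frac{7}{242}\right) = 11812 + \frac{7198}{4235} = \frac{50031018}{4235}$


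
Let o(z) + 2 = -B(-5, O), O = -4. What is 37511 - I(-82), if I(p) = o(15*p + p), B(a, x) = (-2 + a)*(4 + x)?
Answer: 37513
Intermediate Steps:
o(z) = -2 (o(z) = -2 - (-8 - 2*(-4) + 4*(-5) - 5*(-4)) = -2 - (-8 + 8 - 20 + 20) = -2 - 1*0 = -2 + 0 = -2)
I(p) = -2
37511 - I(-82) = 37511 - 1*(-2) = 37511 + 2 = 37513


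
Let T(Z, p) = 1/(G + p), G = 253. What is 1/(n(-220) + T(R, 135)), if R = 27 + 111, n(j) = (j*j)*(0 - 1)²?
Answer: 388/18779201 ≈ 2.0661e-5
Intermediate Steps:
n(j) = j² (n(j) = j²*(-1)² = j²*1 = j²)
R = 138
T(Z, p) = 1/(253 + p)
1/(n(-220) + T(R, 135)) = 1/((-220)² + 1/(253 + 135)) = 1/(48400 + 1/388) = 1/(18779201/388) = 388/18779201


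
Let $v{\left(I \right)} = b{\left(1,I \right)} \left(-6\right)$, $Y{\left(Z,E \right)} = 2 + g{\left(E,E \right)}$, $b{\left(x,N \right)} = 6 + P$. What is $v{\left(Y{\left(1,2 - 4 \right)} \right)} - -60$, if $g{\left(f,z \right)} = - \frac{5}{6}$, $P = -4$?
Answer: $48$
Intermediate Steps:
$b{\left(x,N \right)} = 2$ ($b{\left(x,N \right)} = 6 - 4 = 2$)
$g{\left(f,z \right)} = - \frac{5}{6}$ ($g{\left(f,z \right)} = \left(-5\right) \frac{1}{6} = - \frac{5}{6}$)
$Y{\left(Z,E \right)} = \frac{7}{6}$ ($Y{\left(Z,E \right)} = 2 - \frac{5}{6} = \frac{7}{6}$)
$v{\left(I \right)} = -12$ ($v{\left(I \right)} = 2 \left(-6\right) = -12$)
$v{\left(Y{\left(1,2 - 4 \right)} \right)} - -60 = -12 - -60 = -12 + 60 = 48$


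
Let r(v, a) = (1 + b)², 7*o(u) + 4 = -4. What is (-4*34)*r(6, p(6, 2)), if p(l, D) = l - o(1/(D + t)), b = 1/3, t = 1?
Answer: -2176/9 ≈ -241.78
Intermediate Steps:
o(u) = -8/7 (o(u) = -4/7 + (⅐)*(-4) = -4/7 - 4/7 = -8/7)
b = ⅓ ≈ 0.33333
p(l, D) = 8/7 + l (p(l, D) = l - 1*(-8/7) = l + 8/7 = 8/7 + l)
r(v, a) = 16/9 (r(v, a) = (1 + ⅓)² = (4/3)² = 16/9)
(-4*34)*r(6, p(6, 2)) = -4*34*(16/9) = -136*16/9 = -2176/9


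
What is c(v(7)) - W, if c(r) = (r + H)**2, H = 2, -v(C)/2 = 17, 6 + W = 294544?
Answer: -293514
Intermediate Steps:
W = 294538 (W = -6 + 294544 = 294538)
v(C) = -34 (v(C) = -2*17 = -34)
c(r) = (2 + r)**2 (c(r) = (r + 2)**2 = (2 + r)**2)
c(v(7)) - W = (2 - 34)**2 - 1*294538 = (-32)**2 - 294538 = 1024 - 294538 = -293514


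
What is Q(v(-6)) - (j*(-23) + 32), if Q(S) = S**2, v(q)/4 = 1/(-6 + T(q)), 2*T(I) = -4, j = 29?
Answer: 2541/4 ≈ 635.25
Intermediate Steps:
T(I) = -2 (T(I) = (1/2)*(-4) = -2)
v(q) = -1/2 (v(q) = 4/(-6 - 2) = 4/(-8) = 4*(-1/8) = -1/2)
Q(v(-6)) - (j*(-23) + 32) = (-1/2)**2 - (29*(-23) + 32) = 1/4 - (-667 + 32) = 1/4 - 1*(-635) = 1/4 + 635 = 2541/4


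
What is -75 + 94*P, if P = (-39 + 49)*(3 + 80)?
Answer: 77945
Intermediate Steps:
P = 830 (P = 10*83 = 830)
-75 + 94*P = -75 + 94*830 = -75 + 78020 = 77945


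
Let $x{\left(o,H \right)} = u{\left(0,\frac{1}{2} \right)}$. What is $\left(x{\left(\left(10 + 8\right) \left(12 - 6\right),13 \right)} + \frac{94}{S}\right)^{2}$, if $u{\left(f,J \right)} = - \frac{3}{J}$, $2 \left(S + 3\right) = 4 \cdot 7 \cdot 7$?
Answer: $\frac{226576}{9025} \approx 25.105$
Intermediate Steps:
$S = 95$ ($S = -3 + \frac{4 \cdot 7 \cdot 7}{2} = -3 + \frac{28 \cdot 7}{2} = -3 + \frac{1}{2} \cdot 196 = -3 + 98 = 95$)
$x{\left(o,H \right)} = -6$ ($x{\left(o,H \right)} = - \frac{3}{\frac{1}{2}} = - 3 \frac{1}{\frac{1}{2}} = \left(-3\right) 2 = -6$)
$\left(x{\left(\left(10 + 8\right) \left(12 - 6\right),13 \right)} + \frac{94}{S}\right)^{2} = \left(-6 + \frac{94}{95}\right)^{2} = \left(- \frac{476}{95}\right)^{2} = \frac{226576}{9025}$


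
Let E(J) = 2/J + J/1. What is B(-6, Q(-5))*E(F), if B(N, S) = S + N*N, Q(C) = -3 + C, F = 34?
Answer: 16212/17 ≈ 953.65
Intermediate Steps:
E(J) = J + 2/J (E(J) = 2/J + J*1 = 2/J + J = J + 2/J)
B(N, S) = S + N²
B(-6, Q(-5))*E(F) = ((-3 - 5) + (-6)²)*(34 + 2/34) = (-8 + 36)*(34 + 2*(1/34)) = 28*(34 + 1/17) = 28*(579/17) = 16212/17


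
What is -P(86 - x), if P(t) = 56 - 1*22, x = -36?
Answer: -34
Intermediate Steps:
P(t) = 34 (P(t) = 56 - 22 = 34)
-P(86 - x) = -1*34 = -34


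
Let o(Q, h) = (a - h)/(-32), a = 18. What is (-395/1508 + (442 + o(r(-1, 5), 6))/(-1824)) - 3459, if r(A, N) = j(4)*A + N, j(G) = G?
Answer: -19031368357/5501184 ≈ -3459.5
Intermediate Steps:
r(A, N) = N + 4*A (r(A, N) = 4*A + N = N + 4*A)
o(Q, h) = -9/16 + h/32 (o(Q, h) = (18 - h)/(-32) = (18 - h)*(-1/32) = -9/16 + h/32)
(-395/1508 + (442 + o(r(-1, 5), 6))/(-1824)) - 3459 = (-395/1508 + (442 + (-9/16 + (1/32)*6))/(-1824)) - 3459 = (-395*1/1508 + (442 + (-9/16 + 3/16))*(-1/1824)) - 3459 = (-395/1508 + (442 - 3/8)*(-1/1824)) - 3459 = (-395/1508 + (3533/8)*(-1/1824)) - 3459 = (-395/1508 - 3533/14592) - 3459 = -2772901/5501184 - 3459 = -19031368357/5501184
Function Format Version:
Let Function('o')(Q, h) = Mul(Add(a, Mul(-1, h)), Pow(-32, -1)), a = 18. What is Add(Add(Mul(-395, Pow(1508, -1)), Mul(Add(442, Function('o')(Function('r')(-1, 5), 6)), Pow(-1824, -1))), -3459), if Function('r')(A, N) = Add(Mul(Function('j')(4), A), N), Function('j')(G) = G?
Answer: Rational(-19031368357, 5501184) ≈ -3459.5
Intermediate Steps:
Function('r')(A, N) = Add(N, Mul(4, A)) (Function('r')(A, N) = Add(Mul(4, A), N) = Add(N, Mul(4, A)))
Function('o')(Q, h) = Add(Rational(-9, 16), Mul(Rational(1, 32), h)) (Function('o')(Q, h) = Mul(Add(18, Mul(-1, h)), Pow(-32, -1)) = Mul(Add(18, Mul(-1, h)), Rational(-1, 32)) = Add(Rational(-9, 16), Mul(Rational(1, 32), h)))
Add(Add(Mul(-395, Pow(1508, -1)), Mul(Add(442, Function('o')(Function('r')(-1, 5), 6)), Pow(-1824, -1))), -3459) = Add(Add(Mul(-395, Pow(1508, -1)), Mul(Add(442, Add(Rational(-9, 16), Mul(Rational(1, 32), 6))), Pow(-1824, -1))), -3459) = Add(Add(Mul(-395, Rational(1, 1508)), Mul(Add(442, Add(Rational(-9, 16), Rational(3, 16))), Rational(-1, 1824))), -3459) = Add(Add(Rational(-395, 1508), Mul(Add(442, Rational(-3, 8)), Rational(-1, 1824))), -3459) = Add(Add(Rational(-395, 1508), Mul(Rational(3533, 8), Rational(-1, 1824))), -3459) = Add(Add(Rational(-395, 1508), Rational(-3533, 14592)), -3459) = Add(Rational(-2772901, 5501184), -3459) = Rational(-19031368357, 5501184)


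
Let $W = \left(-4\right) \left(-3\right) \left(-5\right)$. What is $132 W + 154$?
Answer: $-7766$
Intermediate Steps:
$W = -60$ ($W = 12 \left(-5\right) = -60$)
$132 W + 154 = 132 \left(-60\right) + 154 = -7920 + 154 = -7766$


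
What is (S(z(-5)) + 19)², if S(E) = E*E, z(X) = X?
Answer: 1936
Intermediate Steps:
S(E) = E²
(S(z(-5)) + 19)² = ((-5)² + 19)² = (25 + 19)² = 44² = 1936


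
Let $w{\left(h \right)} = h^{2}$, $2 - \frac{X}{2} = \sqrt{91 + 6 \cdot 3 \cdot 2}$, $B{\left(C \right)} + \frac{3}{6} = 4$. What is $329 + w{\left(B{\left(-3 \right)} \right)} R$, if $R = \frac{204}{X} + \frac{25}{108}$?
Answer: $\frac{5517617}{17712} - \frac{833 \sqrt{127}}{82} \approx 197.04$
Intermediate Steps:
$B{\left(C \right)} = \frac{7}{2}$ ($B{\left(C \right)} = - \frac{1}{2} + 4 = \frac{7}{2}$)
$X = 4 - 2 \sqrt{127}$ ($X = 4 - 2 \sqrt{91 + 6 \cdot 3 \cdot 2} = 4 - 2 \sqrt{91 + 18 \cdot 2} = 4 - 2 \sqrt{91 + 36} = 4 - 2 \sqrt{127} \approx -18.539$)
$R = \frac{25}{108} + \frac{204}{4 - 2 \sqrt{127}}$ ($R = \frac{204}{4 - 2 \sqrt{127}} + \frac{25}{108} = \frac{25}{108} + \frac{204}{4 - 2 \sqrt{127}} \approx -10.772$)
$329 + w{\left(B{\left(-3 \right)} \right)} R = 329 + \left(\frac{7}{2}\right)^{2} \left(- \frac{6319}{4428} - \frac{34 \sqrt{127}}{41}\right) = 329 + \frac{49 \left(- \frac{6319}{4428} - \frac{34 \sqrt{127}}{41}\right)}{4} = 329 - \left(\frac{309631}{17712} + \frac{833 \sqrt{127}}{82}\right) = \frac{5517617}{17712} - \frac{833 \sqrt{127}}{82}$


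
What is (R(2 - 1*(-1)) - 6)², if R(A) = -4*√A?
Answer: 84 + 48*√3 ≈ 167.14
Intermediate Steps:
(R(2 - 1*(-1)) - 6)² = (-4*√(2 - 1*(-1)) - 6)² = (-4*√(2 + 1) - 6)² = (-4*√3 - 6)² = (-6 - 4*√3)²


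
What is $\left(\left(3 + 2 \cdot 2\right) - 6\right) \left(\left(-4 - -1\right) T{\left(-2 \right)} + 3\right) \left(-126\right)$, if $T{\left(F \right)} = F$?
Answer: $-1134$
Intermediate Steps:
$\left(\left(3 + 2 \cdot 2\right) - 6\right) \left(\left(-4 - -1\right) T{\left(-2 \right)} + 3\right) \left(-126\right) = \left(\left(3 + 2 \cdot 2\right) - 6\right) \left(\left(-4 - -1\right) \left(-2\right) + 3\right) \left(-126\right) = \left(\left(3 + 4\right) - 6\right) \left(\left(-4 + 1\right) \left(-2\right) + 3\right) \left(-126\right) = \left(7 - 6\right) \left(\left(-3\right) \left(-2\right) + 3\right) \left(-126\right) = 1 \left(6 + 3\right) \left(-126\right) = 1 \cdot 9 \left(-126\right) = 9 \left(-126\right) = -1134$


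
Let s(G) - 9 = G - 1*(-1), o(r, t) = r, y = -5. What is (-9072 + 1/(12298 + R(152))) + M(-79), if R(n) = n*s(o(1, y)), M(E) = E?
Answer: -127839469/13970 ≈ -9151.0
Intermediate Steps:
s(G) = 10 + G (s(G) = 9 + (G - 1*(-1)) = 9 + (G + 1) = 9 + (1 + G) = 10 + G)
R(n) = 11*n (R(n) = n*(10 + 1) = n*11 = 11*n)
(-9072 + 1/(12298 + R(152))) + M(-79) = (-9072 + 1/(12298 + 11*152)) - 79 = (-9072 + 1/(12298 + 1672)) - 79 = (-9072 + 1/13970) - 79 = -126735839/13970 - 79 = -127839469/13970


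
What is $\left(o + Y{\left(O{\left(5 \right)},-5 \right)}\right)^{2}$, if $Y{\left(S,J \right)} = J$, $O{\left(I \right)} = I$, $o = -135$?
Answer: $19600$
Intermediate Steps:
$\left(o + Y{\left(O{\left(5 \right)},-5 \right)}\right)^{2} = \left(-135 - 5\right)^{2} = \left(-140\right)^{2} = 19600$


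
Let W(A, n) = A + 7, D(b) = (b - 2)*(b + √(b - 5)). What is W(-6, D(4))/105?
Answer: 1/105 ≈ 0.0095238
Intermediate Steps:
D(b) = (-2 + b)*(b + √(-5 + b))
W(A, n) = 7 + A
W(-6, D(4))/105 = (7 - 6)/105 = 1*(1/105) = 1/105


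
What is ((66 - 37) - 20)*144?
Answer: 1296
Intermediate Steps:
((66 - 37) - 20)*144 = (29 - 20)*144 = 9*144 = 1296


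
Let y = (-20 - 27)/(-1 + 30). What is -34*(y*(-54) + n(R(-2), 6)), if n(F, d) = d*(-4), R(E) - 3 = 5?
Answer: -62628/29 ≈ -2159.6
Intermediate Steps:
R(E) = 8 (R(E) = 3 + 5 = 8)
n(F, d) = -4*d
y = -47/29 ≈ -1.6207
-34*(y*(-54) + n(R(-2), 6)) = -34*(-47/29*(-54) - 4*6) = -34*(2538/29 - 24) = -34*1842/29 = -62628/29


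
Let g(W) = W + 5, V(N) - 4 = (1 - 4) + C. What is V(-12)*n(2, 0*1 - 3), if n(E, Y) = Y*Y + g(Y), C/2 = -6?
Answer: -121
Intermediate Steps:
C = -12 (C = 2*(-6) = -12)
V(N) = -11 (V(N) = 4 + ((1 - 4) - 12) = 4 + (-3 - 12) = 4 - 15 = -11)
g(W) = 5 + W
n(E, Y) = 5 + Y + Y² (n(E, Y) = Y*Y + (5 + Y) = Y² + (5 + Y) = 5 + Y + Y²)
V(-12)*n(2, 0*1 - 3) = -11*(5 + (0*1 - 3) + (0*1 - 3)²) = -11*(5 + (0 - 3) + (0 - 3)²) = -11*(5 - 3 + (-3)²) = -11*(5 - 3 + 9) = -11*11 = -121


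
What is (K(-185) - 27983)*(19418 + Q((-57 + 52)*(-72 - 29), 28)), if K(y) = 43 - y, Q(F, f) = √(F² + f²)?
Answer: -538946590 - 27755*√255809 ≈ -5.5298e+8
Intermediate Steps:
(K(-185) - 27983)*(19418 + Q((-57 + 52)*(-72 - 29), 28)) = ((43 - 1*(-185)) - 27983)*(19418 + √(((-57 + 52)*(-72 - 29))² + 28²)) = ((43 + 185) - 27983)*(19418 + √((-5*(-101))² + 784)) = (228 - 27983)*(19418 + √(505² + 784)) = -27755*(19418 + √(255025 + 784)) = -27755*(19418 + √255809) = -538946590 - 27755*√255809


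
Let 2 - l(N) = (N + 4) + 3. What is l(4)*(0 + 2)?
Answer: -18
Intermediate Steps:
l(N) = -5 - N (l(N) = 2 - ((N + 4) + 3) = 2 - ((4 + N) + 3) = 2 - (7 + N) = 2 + (-7 - N) = -5 - N)
l(4)*(0 + 2) = (-5 - 1*4)*(0 + 2) = (-5 - 4)*2 = -9*2 = -18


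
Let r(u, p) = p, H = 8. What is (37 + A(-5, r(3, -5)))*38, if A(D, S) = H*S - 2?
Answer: -190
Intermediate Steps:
A(D, S) = -2 + 8*S (A(D, S) = 8*S - 2 = -2 + 8*S)
(37 + A(-5, r(3, -5)))*38 = (37 + (-2 + 8*(-5)))*38 = (37 + (-2 - 40))*38 = (37 - 42)*38 = -5*38 = -190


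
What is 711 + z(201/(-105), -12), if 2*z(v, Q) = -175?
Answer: 1247/2 ≈ 623.50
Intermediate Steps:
z(v, Q) = -175/2 (z(v, Q) = (1/2)*(-175) = -175/2)
711 + z(201/(-105), -12) = 711 - 175/2 = 1247/2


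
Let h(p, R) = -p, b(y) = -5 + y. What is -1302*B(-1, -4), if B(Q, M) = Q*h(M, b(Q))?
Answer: 5208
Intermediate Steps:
B(Q, M) = -M*Q (B(Q, M) = Q*(-M) = -M*Q)
-1302*B(-1, -4) = -(-1302)*(-4)*(-1) = -1302*(-4) = 5208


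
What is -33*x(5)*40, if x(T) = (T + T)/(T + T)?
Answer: -1320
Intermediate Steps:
x(T) = 1 (x(T) = (2*T)/((2*T)) = (2*T)*(1/(2*T)) = 1)
-33*x(5)*40 = -33*1*40 = -33*40 = -1320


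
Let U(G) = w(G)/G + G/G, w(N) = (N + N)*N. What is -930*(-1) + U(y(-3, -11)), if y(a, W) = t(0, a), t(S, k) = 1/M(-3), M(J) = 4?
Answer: 1863/2 ≈ 931.50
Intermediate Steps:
w(N) = 2*N**2 (w(N) = (2*N)*N = 2*N**2)
t(S, k) = 1/4
y(a, W) = 1/4
U(G) = 1 + 2*G (U(G) = (2*G**2)/G + G/G = 2*G + 1 = 1 + 2*G)
-930*(-1) + U(y(-3, -11)) = -930*(-1) + (1 + 2*(1/4)) = 930 + (1 + 1/2) = 930 + 3/2 = 1863/2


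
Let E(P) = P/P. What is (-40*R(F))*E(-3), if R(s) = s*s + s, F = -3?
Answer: -240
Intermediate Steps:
E(P) = 1
R(s) = s + s² (R(s) = s² + s = s + s²)
(-40*R(F))*E(-3) = -(-120)*(1 - 3)*1 = -(-120)*(-2)*1 = -40*6*1 = -240*1 = -240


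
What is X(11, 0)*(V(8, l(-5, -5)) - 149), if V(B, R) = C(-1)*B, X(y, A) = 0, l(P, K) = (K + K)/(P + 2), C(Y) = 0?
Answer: 0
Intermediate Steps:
l(P, K) = 2*K/(2 + P) (l(P, K) = (2*K)/(2 + P) = 2*K/(2 + P))
V(B, R) = 0 (V(B, R) = 0*B = 0)
X(11, 0)*(V(8, l(-5, -5)) - 149) = 0*(0 - 149) = 0*(-149) = 0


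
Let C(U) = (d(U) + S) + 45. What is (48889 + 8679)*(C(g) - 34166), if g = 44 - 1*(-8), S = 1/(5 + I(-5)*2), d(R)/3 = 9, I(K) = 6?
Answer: -33366240096/17 ≈ -1.9627e+9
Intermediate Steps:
d(R) = 27 (d(R) = 3*9 = 27)
S = 1/17 (S = 1/(5 + 6*2) = 1/(5 + 12) = 1/17 ≈ 0.058824)
g = 52 (g = 44 + 8 = 52)
C(U) = 1225/17 (C(U) = (27 + 1/17) + 45 = 460/17 + 45 = 1225/17)
(48889 + 8679)*(C(g) - 34166) = (48889 + 8679)*(1225/17 - 34166) = 57568*(-579597/17) = -33366240096/17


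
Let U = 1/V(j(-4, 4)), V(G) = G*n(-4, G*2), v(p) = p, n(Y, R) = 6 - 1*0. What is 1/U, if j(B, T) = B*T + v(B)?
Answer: -120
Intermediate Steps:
n(Y, R) = 6 (n(Y, R) = 6 + 0 = 6)
j(B, T) = B + B*T (j(B, T) = B*T + B = B + B*T)
V(G) = 6*G (V(G) = G*6 = 6*G)
U = -1/120 (U = 1/(6*(-4*(1 + 4))) = 1/(6*(-4*5)) = 1/(6*(-20)) = 1/(-120) = -1/120 ≈ -0.0083333)
1/U = 1/(-1/120) = -120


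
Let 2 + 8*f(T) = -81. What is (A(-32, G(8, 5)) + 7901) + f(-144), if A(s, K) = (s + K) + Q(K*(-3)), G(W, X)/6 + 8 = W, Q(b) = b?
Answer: 62869/8 ≈ 7858.6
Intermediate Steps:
G(W, X) = -48 + 6*W
f(T) = -83/8 (f(T) = -1/4 + (1/8)*(-81) = -1/4 - 81/8 = -83/8)
A(s, K) = s - 2*K (A(s, K) = (s + K) + K*(-3) = (K + s) - 3*K = s - 2*K)
(A(-32, G(8, 5)) + 7901) + f(-144) = ((-32 - 2*(-48 + 6*8)) + 7901) - 83/8 = ((-32 - 2*(-48 + 48)) + 7901) - 83/8 = ((-32 - 2*0) + 7901) - 83/8 = ((-32 + 0) + 7901) - 83/8 = (-32 + 7901) - 83/8 = 7869 - 83/8 = 62869/8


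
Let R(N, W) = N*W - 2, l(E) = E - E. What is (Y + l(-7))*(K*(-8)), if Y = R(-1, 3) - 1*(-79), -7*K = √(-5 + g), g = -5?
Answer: 592*I*√10/7 ≈ 267.44*I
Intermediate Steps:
l(E) = 0
K = -I*√10/7 (K = -√(-5 - 5)/7 = -I*√10/7 ≈ -0.45175*I)
R(N, W) = -2 + N*W
Y = 74 (Y = (-2 - 1*3) - 1*(-79) = (-2 - 3) + 79 = -5 + 79 = 74)
(Y + l(-7))*(K*(-8)) = (74 + 0)*(-I*√10/7*(-8)) = 74*(8*I*√10/7) = 592*I*√10/7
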